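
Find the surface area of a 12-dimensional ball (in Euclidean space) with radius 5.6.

S = n·V_n(r)/r = 12·V_12(5.6)/5.6 (volume-to-surface relation), giving 2.72155e+09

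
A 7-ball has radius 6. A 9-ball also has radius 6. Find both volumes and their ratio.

V_7(6) ≈ 1.32263e+06. V_9(6) ≈ 3.32414e+07. Ratio V_7/V_9 ≈ 0.03979.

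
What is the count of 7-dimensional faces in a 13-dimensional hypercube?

f_7(13-cube) = (13 choose 7) · 2^6 = 109824.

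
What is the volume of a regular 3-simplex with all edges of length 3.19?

Volume = (√2/12) · 3.19³ = 3.82565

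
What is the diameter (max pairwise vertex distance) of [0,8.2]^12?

||(8.2,8.2,...,8.2)|| = √(12)·8.2 ≈ 28.4056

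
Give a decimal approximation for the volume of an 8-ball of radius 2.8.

Volume = π^{8/2}·(2.8)^8/Γ(5) ≈ 15333.9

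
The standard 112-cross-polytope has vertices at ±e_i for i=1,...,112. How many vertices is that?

An n-cross-polytope has 2n vertices; here n = 112, giving 224.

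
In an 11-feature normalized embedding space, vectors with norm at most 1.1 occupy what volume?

Volume = π^{11/2}·(1.1)^11/Γ(13/2) ≈ 5.37557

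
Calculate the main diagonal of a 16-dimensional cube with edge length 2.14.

d = √(2.14² + 2.14² + ... + 2.14²) [16 terms] = √(16·2.14²) = 2.14√16 = 8.56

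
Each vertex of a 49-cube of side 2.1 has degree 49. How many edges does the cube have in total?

Number of 1-faces = C(49,1)·2^(49-1) = 49·281474976710656 = 13792273858822144.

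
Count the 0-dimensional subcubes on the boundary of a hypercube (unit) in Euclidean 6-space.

Number of 0-faces = C(6,0) · 2^(6-0) = 1 · 64 = 64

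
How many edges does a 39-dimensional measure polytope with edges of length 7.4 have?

Number of 1-faces = C(39,1)·2^(39-1) = 39·274877906944 = 10720238370816.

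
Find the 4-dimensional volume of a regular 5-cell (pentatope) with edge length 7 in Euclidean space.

For a regular n-simplex with edge a, V = (a^n / n!)·√((n+1)/2^n). With a=7, n=4: V ≈ 55.925.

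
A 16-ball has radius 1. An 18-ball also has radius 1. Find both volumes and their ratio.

V_16(1) ≈ 0.235331. V_18(1) ≈ 0.0821459. Ratio V_16/V_18 ≈ 2.865.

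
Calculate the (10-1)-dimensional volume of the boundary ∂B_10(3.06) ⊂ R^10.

|∂B_10(3.06)| ≈ 599875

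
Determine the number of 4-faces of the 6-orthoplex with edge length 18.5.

Number of 4-faces = 2^(4+1) · C(6,4+1) = 32 · 6 = 192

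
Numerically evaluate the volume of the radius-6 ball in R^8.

V_8(6) = π^(8/2) · (6)^8 / Γ(8/2 + 1) = 69984·π^4 ≈ 6.81708e+06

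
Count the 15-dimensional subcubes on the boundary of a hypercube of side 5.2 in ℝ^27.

Choose 15 of 27 axes to span the face (C(27,15) = 17383860 ways), then fix each of the remaining 12 coordinates at one of its two extreme values (2^12 = 4096 ways): 17383860·4096 = 71204290560.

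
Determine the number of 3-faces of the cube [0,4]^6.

An n-cube has C(n,k)·2^(n-k) k-faces. Here C(6,3)·2^3 = 20·8 = 160.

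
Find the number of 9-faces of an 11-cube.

Choose 9 of 11 axes to span the face (C(11,9) = 55 ways), then fix each of the remaining 2 coordinates at one of its two extreme values (2^2 = 4 ways): 55·4 = 220.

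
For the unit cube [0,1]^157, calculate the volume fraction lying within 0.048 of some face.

The inner cube has side 1-2·0.048 = 0.904 and volume (0.904)^157 ≈ 1.314e-07, so the shell holds 0.9999998686 of the volume.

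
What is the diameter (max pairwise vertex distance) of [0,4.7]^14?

d = √(4.7² + 4.7² + ... + 4.7²) [14 terms] = √(14·4.7²) = 4.7√14 ≈ 17.5858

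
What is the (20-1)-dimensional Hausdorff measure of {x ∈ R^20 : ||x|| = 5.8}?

The surface area of an n-ball is 2π^(n/2) r^(n-1) / Γ(n/2). For n=20, r=5.8: 1.65157e+14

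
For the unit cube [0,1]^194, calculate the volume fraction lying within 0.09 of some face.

The inner cube has side 1-2·0.09 = 0.82 and volume (0.82)^194 ≈ 1.905e-17, so the shell holds 1 - 1.905e-17 of the volume.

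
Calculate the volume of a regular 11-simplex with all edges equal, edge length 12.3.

For a regular n-simplex with edge a, V = (a^n / n!)·√((n+1)/2^n). With a=12.3, n=11: V ≈ 1869.5.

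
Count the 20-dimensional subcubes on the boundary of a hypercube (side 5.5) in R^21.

f_20(21-cube) = (21 choose 20) · 2^1 = 42.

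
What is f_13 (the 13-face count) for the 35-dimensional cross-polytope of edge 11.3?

f_13(35-orthoplex) = 2^14 · (35 choose 14) = 38010214809600.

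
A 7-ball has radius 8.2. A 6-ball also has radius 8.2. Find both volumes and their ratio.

V_7(8.2) ≈ 1.17782e+07. V_6(8.2) ≈ 1.57102e+06. Ratio V_7/V_6 ≈ 7.497.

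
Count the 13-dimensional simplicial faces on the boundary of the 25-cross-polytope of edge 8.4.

Each 13-face is the convex hull of 14 vertices, one chosen as ±e_i from each of 14 distinct axes: 2^14·C(25,14) = 73030041600.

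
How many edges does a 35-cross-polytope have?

Each 1-face is the convex hull of 2 vertices, one chosen as ±e_i from each of 2 distinct axes: 2^2·C(35,2) = 2380.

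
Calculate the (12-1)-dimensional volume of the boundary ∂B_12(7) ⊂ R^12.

S_12(7) = 2·π^(12/2)·(7)^11 / Γ(12/2) = 1977326743·π^6/60 ≈ 3.1683e+10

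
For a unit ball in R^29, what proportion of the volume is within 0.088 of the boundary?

1 - (1-0.088)^29 ≈ 0.930841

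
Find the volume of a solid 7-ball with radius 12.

V_7(12) = π^(7/2) · (12)^7 / Γ(7/2 + 1) = 191102976·π^3/35 ≈ 1.69297e+08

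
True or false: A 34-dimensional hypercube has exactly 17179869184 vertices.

True. The 34-cube has 2^34 = 17179869184 vertices.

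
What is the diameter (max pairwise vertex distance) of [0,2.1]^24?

The space diagonal of an n-cube of side s is s√n. Here 2.1·√24 ≈ 10.2879.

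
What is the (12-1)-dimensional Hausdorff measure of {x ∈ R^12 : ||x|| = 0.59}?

S = n·V_n(r)/r = 12·V_12(0.59)/0.59 (volume-to-surface relation), giving 0.0483192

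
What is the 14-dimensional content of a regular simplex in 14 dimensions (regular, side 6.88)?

For a regular n-simplex with edge a, V = (a^n / n!)·√((n+1)/2^n). With a=6.88, n=14: V ≈ 0.184784.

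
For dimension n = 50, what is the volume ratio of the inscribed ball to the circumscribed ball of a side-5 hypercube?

The radii are 5/2 and 5√50/2, so the volume ratio is (1/√50)^50 = 50^{-50/2} ≈ 3.35544e-43.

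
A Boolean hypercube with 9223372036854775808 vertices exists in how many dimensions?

2^n = 9223372036854775808 ⇒ n = log_2(9223372036854775808) = 63.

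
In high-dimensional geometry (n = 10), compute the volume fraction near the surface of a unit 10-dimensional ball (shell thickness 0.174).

1 - (1-0.174)^10 ≈ 0.852157 ≈ 85.22%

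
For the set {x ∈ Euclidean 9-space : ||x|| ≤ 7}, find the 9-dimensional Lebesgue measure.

V_9(7) = π^(9/2) · (7)^9 / Γ(9/2 + 1) = 184473632·π^4/135 ≈ 1.33107e+08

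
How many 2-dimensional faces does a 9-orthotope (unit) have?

An n-cube has C(n,k)·2^(n-k) k-faces. Here C(9,2)·2^7 = 36·128 = 4608.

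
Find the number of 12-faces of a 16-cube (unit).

Number of 12-faces = C(16,12) · 2^(16-12) = 1820 · 16 = 29120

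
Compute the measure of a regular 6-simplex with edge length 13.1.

V_6 = √(7) · 13.1^6 / (6! · 2^(6/2)) ≈ 2321.42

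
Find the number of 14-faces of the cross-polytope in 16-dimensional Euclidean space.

An n-cross-polytope has 2^(k+1)·C(n,k+1) k-faces. Here 2^15·C(16,15) = 32768·16 = 524288.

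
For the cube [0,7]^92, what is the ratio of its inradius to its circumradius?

r_in / r_out = (7/2) / (7√92/2) = 1/√92 ≈ 0.104257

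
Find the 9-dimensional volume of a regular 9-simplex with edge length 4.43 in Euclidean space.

V_9 = √(10) · 4.43^9 / (9! · 2^(9/2)) ≈ 0.253067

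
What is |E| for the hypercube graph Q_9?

The 9-cube has n·2^(n-1) = 9·2^8 = 9·256 = 2304 edges.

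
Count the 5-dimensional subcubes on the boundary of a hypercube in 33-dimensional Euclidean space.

f_5(33-cube) = (33 choose 5) · 2^28 = 63709397385216.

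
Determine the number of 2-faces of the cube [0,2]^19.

f_2(19-cube) = (19 choose 2) · 2^17 = 22413312.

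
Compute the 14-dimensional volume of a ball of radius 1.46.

The n-ball volume is π^(n/2)·r^n/Γ(n/2+1). With n=14, r=1.46: V ≈ 119.828.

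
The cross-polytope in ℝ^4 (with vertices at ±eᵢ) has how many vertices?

The 4-dimensional cross-polytope has 2n = 2·4 = 8 vertices.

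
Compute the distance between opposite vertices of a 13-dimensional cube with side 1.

d = √(1² + 1² + ... + 1²) [13 terms] = √(13·1²) = 1√13 ≈ 3.60555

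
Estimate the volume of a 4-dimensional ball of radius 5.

Volume = π^{4/2}·(5)^4/Γ(3) = 625·π^2/2 ≈ 3084.25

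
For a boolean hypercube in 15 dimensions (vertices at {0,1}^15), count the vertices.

An n-cube has 2^n vertices; for n = 15 that is 2^15 = 32768.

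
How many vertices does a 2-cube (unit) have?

Number of vertices = 2^2 = 4.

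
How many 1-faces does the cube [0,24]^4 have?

The 4-cube has n·2^(n-1) = 4·2^3 = 4·8 = 32 edges.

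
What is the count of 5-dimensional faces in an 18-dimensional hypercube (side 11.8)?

Number of 5-faces = C(18,5) · 2^(18-5) = 8568 · 8192 = 70189056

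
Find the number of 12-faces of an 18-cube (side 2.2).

f_12(18-cube) = (18 choose 12) · 2^6 = 1188096.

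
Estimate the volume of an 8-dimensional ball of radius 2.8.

V_8(2.8) = π^(8/2) · (2.8)^8 / Γ(8/2 + 1) ≈ 15333.9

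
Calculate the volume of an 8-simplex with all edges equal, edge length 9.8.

V_8 = √(9) · 9.8^8 / (8! · 2^(8/2)) ≈ 395.63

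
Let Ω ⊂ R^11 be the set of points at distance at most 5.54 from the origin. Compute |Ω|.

The n-ball volume is π^(n/2)·r^n/Γ(n/2+1). With n=11, r=5.54: V ≈ 2.84258e+08.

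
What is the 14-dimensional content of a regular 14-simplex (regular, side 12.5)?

V_14 = √(15) · 12.5^14 / (14! · 2^(14/2)) ≈ 789.164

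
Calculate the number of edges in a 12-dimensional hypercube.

The 12-cube has n·2^(n-1) = 12·2^11 = 12·2048 = 24576 edges.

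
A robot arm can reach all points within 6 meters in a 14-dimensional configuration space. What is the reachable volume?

The n-ball volume is π^(n/2)·r^n/Γ(n/2+1). With n=14, r=6: V = 544195584·π^7/35 ≈ 4.69609e+10.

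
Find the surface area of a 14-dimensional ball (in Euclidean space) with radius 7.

The surface area of an n-ball is 2π^(n/2) r^(n-1) / Γ(n/2). For n=14, r=7: 96889010407·π^7/360 ≈ 8.1287e+11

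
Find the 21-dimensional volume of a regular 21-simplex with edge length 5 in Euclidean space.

V = (5^21 / 21!) · √((21+1) / 2^21) ≈ 3.02289e-08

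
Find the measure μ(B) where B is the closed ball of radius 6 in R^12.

V_12(6) = π^(12/2) · (6)^12 / Γ(12/2 + 1) = 15116544·π^6/5 ≈ 2.90658e+09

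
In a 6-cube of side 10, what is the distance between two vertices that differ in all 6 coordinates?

d = √(10² + 10² + ... + 10²) [6 terms] = √(6·10²) = 10√6 ≈ 24.4949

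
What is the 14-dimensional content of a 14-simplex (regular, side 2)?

For a regular n-simplex with edge a, V = (a^n / n!)·√((n+1)/2^n). With a=2, n=14: V ≈ 5.68653e-09.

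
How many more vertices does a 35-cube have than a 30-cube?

The 35-cube has 2^35 = 34359738368 vertices. The 30-cube has 2^30 = 1073741824 vertices. Difference: 34359738368 - 1073741824 = 33285996544.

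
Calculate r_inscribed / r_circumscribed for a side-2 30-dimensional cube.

r_in = 2/2 (half the side); r_out = 2√30/2 (half the diagonal). Ratio = 1/√30 ≈ 0.182574.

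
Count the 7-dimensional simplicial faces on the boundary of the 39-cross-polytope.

Each 7-face is the convex hull of 8 vertices, one chosen as ±e_i from each of 8 distinct axes: 2^8·C(39,8) = 15750079488.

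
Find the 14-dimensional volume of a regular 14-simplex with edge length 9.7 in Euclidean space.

V_14 = √(15) · 9.7^14 / (14! · 2^(14/2)) ≈ 22.6585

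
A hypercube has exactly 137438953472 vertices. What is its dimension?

The n-cube has 2^n vertices, and 137438953472 = 2^37, so n = 37.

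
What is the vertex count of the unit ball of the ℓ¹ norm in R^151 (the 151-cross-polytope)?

The vertices are ±e_1, ..., ±e_151, so there are 2·151 = 302.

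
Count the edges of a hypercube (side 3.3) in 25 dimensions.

An n-cube has n·2^(n-1) edges. With n = 25: 25·16777216 = 419430400.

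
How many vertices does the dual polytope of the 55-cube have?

The 55-dimensional cross-polytope has 2n = 2·55 = 110 vertices.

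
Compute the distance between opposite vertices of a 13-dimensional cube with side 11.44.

||(11.44,11.44,...,11.44)|| = √(13)·11.44 ≈ 41.2475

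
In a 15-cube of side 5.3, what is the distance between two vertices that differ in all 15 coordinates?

Diagonal = √15 · 5.3 ≈ 20.5268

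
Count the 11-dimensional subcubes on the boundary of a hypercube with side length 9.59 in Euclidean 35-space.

Choose 11 of 35 axes to span the face (C(35,11) = 417225900 ways), then fix each of the remaining 24 coordinates at one of its two extreme values (2^24 = 16777216 ways): 417225900·16777216 = 6999889045094400.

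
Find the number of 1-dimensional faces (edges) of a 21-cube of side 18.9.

Each of the 2^21 = 2097152 vertices has degree 21; total edges = 21·2^21/2 = 22020096.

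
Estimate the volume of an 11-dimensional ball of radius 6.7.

The n-ball volume is π^(n/2)·r^n/Γ(n/2+1). With n=11, r=6.7: V ≈ 2.30106e+09.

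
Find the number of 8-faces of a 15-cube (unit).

An n-cube has C(n,k)·2^(n-k) k-faces. Here C(15,8)·2^7 = 6435·128 = 823680.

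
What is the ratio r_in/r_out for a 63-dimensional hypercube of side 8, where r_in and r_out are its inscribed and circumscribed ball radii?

Ratio = (s/2)/(s√63/2) = 63^(-1/2) ≈ 0.125988.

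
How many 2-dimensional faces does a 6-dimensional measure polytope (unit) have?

Choose 2 of 6 axes to span the face (C(6,2) = 15 ways), then fix each of the remaining 4 coordinates at one of its two extreme values (2^4 = 16 ways): 15·16 = 240.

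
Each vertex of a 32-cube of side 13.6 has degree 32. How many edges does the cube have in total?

Number of 1-faces = C(32,1)·2^(32-1) = 32·2147483648 = 68719476736.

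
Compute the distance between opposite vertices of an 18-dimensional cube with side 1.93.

Diagonal = √18 · 1.93 ≈ 8.1883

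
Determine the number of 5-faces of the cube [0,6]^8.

f_5(8-cube) = (8 choose 5) · 2^3 = 448.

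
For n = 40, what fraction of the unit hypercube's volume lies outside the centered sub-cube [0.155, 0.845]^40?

1 - (1 - 2·0.155)^40 = 1 - 0.69^40 ≈ 0.9999996419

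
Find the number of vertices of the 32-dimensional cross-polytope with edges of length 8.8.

The 32-dimensional cross-polytope has 2n = 2·32 = 64 vertices.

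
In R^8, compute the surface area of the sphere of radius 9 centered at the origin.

The surface area of an n-ball is 2π^(n/2) r^(n-1) / Γ(n/2). For n=8, r=9: 1594323·π^4 ≈ 1.55302e+08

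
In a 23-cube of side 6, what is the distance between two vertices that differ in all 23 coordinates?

Diagonal = √23 · 6 ≈ 28.775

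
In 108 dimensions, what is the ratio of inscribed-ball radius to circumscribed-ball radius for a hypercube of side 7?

r_in = 7/2 (half the side); r_out = 7√108/2 (half the diagonal). Ratio = 1/√108 ≈ 0.096225.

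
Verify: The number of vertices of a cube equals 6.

False. The 3-cube has 2^3 = 8 vertices.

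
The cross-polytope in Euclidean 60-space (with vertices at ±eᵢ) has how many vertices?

Number of vertices = 2n = 120.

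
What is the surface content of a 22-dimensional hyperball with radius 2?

S = n·V_n(r)/r = 22·V_22(2)/2 (volume-to-surface relation), giving 16384·π^11/14175 ≈ 340052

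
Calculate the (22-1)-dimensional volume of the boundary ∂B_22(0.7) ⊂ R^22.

|∂B_22(0.7)| ≈ 9.05679e-05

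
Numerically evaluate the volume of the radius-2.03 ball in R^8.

V_8(2.03) = π^(8/2) · (2.03)^8 / Γ(8/2 + 1) ≈ 1170.46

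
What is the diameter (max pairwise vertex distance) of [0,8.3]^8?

Diagonal = √8 · 8.3 ≈ 23.4759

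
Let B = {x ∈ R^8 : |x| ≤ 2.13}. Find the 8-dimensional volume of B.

Volume = π^{8/2}·(2.13)^8/Γ(5) ≈ 1719.59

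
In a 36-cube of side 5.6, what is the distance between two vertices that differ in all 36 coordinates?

Diagonal = √36 · 5.6 = 33.6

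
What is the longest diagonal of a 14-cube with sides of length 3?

d = √(3² + 3² + ... + 3²) [14 terms] = √(14·3²) = 3√14 ≈ 11.225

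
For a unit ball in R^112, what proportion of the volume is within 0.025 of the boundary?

1 - (1-0.025)^112 ≈ 0.941316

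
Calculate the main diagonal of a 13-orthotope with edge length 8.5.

The space diagonal of an n-cube of side s is s√n. Here 8.5·√13 ≈ 30.6472.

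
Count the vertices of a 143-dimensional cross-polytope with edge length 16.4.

An n-cross-polytope has 2n vertices; here n = 143, giving 286.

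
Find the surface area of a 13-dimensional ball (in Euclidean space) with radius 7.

S = n·V_n(r)/r = 13·V_13(7)/7 (volume-to-surface relation), giving 253097823104·π^6/1485 ≈ 1.63856e+11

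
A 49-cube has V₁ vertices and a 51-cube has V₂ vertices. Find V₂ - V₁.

V₁ = 2^49 = 562949953421312. V₂ = 2^51 = 2251799813685248. V₂ - V₁ = 1688849860263936.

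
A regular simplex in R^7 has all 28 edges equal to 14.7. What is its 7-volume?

V = (14.7^7 / 7!) · √((7+1) / 2^7) ≈ 7357.51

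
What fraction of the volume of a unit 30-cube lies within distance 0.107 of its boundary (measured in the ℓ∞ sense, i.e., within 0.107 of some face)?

The inner cube has side 1-2·0.107 = 0.786 and volume (0.786)^30 ≈ 0.0007289, so the shell holds 0.999271 of the volume.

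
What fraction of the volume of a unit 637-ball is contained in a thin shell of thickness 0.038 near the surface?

1 - (1-0.038)^637 ≈ 1 - 1.917e-11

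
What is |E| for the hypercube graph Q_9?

An n-cube has n·2^(n-1) edges. With n = 9: 9·256 = 2304.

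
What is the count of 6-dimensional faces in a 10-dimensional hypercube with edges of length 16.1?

An n-cube has C(n,k)·2^(n-k) k-faces. Here C(10,6)·2^4 = 210·16 = 3360.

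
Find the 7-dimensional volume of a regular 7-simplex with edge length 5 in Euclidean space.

V = (5^7 / 7!) · √((7+1) / 2^7) ≈ 3.87525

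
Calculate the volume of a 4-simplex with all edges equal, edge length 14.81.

V = (14.81^4 / 4!) · √((4+1) / 2^4) ≈ 1120.56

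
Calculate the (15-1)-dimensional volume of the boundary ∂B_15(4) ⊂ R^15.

The surface area of an n-ball is 2π^(n/2) r^(n-1) / Γ(n/2). For n=15, r=4: 68719476736·π^7/135135 ≈ 1.53589e+09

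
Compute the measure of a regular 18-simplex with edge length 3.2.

V = (3.2^18 / 18!) · √((18+1) / 2^18) ≈ 1.64613e-09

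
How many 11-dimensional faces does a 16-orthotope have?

Choose 11 of 16 axes to span the face (C(16,11) = 4368 ways), then fix each of the remaining 5 coordinates at one of its two extreme values (2^5 = 32 ways): 4368·32 = 139776.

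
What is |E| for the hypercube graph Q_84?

Number of 1-faces = C(84,1)·2^(84-1) = 84·9671406556917033397649408 = 812398150781030805402550272.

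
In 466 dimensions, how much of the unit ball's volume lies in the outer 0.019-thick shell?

1 - (1-0.019)^466 ≈ 0.999869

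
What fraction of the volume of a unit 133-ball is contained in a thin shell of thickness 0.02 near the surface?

Shell fraction = 1 - (1-0.02)^133 ≈ 0.931912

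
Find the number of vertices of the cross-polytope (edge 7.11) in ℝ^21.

An n-cross-polytope has 2^(k+1)·C(n,k+1) k-faces. Here 2^1·C(21,1) = 2·21 = 42.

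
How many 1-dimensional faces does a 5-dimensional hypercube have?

An n-cube has C(n,k)·2^(n-k) k-faces. Here C(5,1)·2^4 = 5·16 = 80.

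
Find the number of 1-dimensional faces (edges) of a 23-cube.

Each of the 2^23 = 8388608 vertices has degree 23; total edges = 23·2^23/2 = 96468992.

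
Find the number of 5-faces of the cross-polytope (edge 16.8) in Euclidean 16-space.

An n-cross-polytope has 2^(k+1)·C(n,k+1) k-faces. Here 2^6·C(16,6) = 64·8008 = 512512.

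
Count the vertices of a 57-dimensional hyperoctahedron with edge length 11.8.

An n-cross-polytope has 2n vertices; here n = 57, giving 114.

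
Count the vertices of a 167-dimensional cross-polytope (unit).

The vertices are ±e_1, ..., ±e_167, so there are 2·167 = 334.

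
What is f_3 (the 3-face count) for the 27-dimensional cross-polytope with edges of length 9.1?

An n-cross-polytope has 2^(k+1)·C(n,k+1) k-faces. Here 2^4·C(27,4) = 16·17550 = 280800.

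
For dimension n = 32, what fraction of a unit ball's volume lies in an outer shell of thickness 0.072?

1 - (1-0.072)^32 ≈ 0.908476 ≈ 90.85%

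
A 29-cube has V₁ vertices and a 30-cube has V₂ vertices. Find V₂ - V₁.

V₁ = 2^29 = 536870912. V₂ = 2^30 = 1073741824. V₂ - V₁ = 536870912.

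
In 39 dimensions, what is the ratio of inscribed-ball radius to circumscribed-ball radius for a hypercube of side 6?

For an n-cube of any side s, the inradius is s/2 and the circumradius is s√n/2, so the ratio is 1/√39 ≈ 0.160128.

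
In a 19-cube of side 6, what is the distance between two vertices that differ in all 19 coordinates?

||(6,6,...,6)|| = √(19)·6 ≈ 26.1534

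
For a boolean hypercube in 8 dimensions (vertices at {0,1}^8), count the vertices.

The 8-cube has 2^8 = 256 vertices.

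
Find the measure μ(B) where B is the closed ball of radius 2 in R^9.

V_9(2) = π^(9/2) · (2)^9 / Γ(9/2 + 1) = 16384·π^4/945 ≈ 1688.84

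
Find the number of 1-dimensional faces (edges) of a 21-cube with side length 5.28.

Number of 1-faces = C(21,1)·2^(21-1) = 21·1048576 = 22020096.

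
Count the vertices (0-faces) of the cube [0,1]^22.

An n-cube has 2^n vertices; for n = 22 that is 2^22 = 4194304.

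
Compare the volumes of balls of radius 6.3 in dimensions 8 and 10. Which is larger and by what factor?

V_8(6.3) ≈ 1.00719e+07, V_10(6.3) ≈ 2.51173e+08. The 10-ball is larger by a factor of 24.94.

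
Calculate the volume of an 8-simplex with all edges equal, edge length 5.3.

V = (5.3^8 / 8!) · √((8+1) / 2^8) ≈ 2.89526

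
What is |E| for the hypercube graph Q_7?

Number of 1-faces = C(7,1)·2^(7-1) = 7·64 = 448.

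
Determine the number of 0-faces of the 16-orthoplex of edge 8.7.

f_0(16-orthoplex) = 2^1 · (16 choose 1) = 32.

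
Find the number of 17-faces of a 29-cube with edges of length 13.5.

f_17(29-cube) = (29 choose 17) · 2^12 = 212565749760.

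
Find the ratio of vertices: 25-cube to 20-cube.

The 25-cube has 2^25 = 33554432 vertices. The 20-cube has 2^20 = 1048576 vertices. Ratio: 33554432/1048576 = 32.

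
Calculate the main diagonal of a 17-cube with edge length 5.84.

The space diagonal of an n-cube of side s is s√n. Here 5.84·√17 ≈ 24.0789.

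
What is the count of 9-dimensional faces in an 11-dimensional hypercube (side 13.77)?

Choose 9 of 11 axes to span the face (C(11,9) = 55 ways), then fix each of the remaining 2 coordinates at one of its two extreme values (2^2 = 4 ways): 55·4 = 220.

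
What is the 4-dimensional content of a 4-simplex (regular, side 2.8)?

Volume = 2.8^4 · √(5/2^4) / 4! ≈ 1.43168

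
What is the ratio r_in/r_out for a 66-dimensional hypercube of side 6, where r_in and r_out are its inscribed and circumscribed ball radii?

r_in = 6/2 (half the side); r_out = 6√66/2 (half the diagonal). Ratio = 1/√66 ≈ 0.123091.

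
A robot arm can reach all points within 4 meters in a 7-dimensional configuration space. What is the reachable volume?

Volume = π^{7/2}·(4)^7/Γ(9/2) = 262144·π^3/105 ≈ 77410.6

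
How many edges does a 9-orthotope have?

Each of the 2^9 = 512 vertices has degree 9; total edges = 9·2^9/2 = 2304.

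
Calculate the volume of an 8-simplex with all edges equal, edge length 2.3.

For a regular n-simplex with edge a, V = (a^n / n!)·√((n+1)/2^n). With a=2.3, n=8: V ≈ 0.00364169.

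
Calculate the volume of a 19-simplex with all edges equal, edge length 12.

V_19 = √(20) · 12^19 / (19! · 2^(19/2)) ≈ 16.2211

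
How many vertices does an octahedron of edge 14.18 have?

Number of 0-faces = 2^(0+1) · C(3,0+1) = 2 · 3 = 6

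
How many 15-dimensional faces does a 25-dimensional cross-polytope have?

Number of 15-faces = 2^(15+1) · C(25,15+1) = 65536 · 2042975 = 133888409600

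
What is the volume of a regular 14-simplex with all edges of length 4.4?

Volume = 4.4^14 · √(15/2^14) / 14! ≈ 0.000353806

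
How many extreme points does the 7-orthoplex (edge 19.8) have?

An n-cross-polytope has 2n vertices; here n = 7, giving 14.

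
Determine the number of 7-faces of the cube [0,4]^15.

An n-cube has C(n,k)·2^(n-k) k-faces. Here C(15,7)·2^8 = 6435·256 = 1647360.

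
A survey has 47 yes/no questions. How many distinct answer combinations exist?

The 47-cube has 2^47 = 140737488355328 vertices.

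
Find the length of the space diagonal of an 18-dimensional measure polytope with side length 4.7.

The space diagonal of an n-cube of side s is s√n. Here 4.7·√18 ≈ 19.9404.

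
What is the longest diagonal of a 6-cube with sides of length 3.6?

||(3.6,3.6,...,3.6)|| = √(6)·3.6 ≈ 8.81816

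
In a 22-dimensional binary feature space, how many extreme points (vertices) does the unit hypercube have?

Each vertex is a binary string of length 22, so there are 2^22 = 4194304.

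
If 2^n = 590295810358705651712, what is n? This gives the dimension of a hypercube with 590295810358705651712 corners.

n = log_2(590295810358705651712) = 69.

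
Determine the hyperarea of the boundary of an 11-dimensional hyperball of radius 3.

|∂B_11(3)| = 139968·π^5/35 ≈ 1.2238e+06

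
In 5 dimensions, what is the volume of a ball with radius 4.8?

V_5(4.8) = π^(5/2) · (4.8)^5 / Γ(5/2 + 1) ≈ 13412.3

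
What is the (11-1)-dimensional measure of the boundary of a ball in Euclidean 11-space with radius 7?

S = n·V_n(r)/r = 11·V_11(7)/7 (volume-to-surface relation), giving 2582630848·π^5/135 ≈ 5.85434e+09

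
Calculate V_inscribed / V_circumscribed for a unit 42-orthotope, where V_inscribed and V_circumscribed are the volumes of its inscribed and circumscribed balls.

V_in / V_out = (r_in/r_out)^42 = (1/√42)^42 = 42^(-42/2) ≈ 8.1614e-35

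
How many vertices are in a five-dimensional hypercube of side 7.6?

An n-cube has C(n,k)·2^(n-k) k-faces. Here C(5,0)·2^5 = 1·32 = 32.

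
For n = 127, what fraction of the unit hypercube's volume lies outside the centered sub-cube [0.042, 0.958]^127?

1 - (1 - 2·0.042)^127 = 1 - 0.916^127 ≈ 0.999986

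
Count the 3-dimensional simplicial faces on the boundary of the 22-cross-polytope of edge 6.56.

f_3(22-orthoplex) = 2^4 · (22 choose 4) = 117040.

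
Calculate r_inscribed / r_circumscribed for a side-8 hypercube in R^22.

For an n-cube of any side s, the inradius is s/2 and the circumradius is s√n/2, so the ratio is 1/√22 ≈ 0.213201.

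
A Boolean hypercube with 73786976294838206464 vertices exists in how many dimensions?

2^n = 73786976294838206464 ⇒ n = log_2(73786976294838206464) = 66.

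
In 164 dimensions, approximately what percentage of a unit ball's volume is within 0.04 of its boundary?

1 - (1-0.04)^164 ≈ 0.998763 ≈ 99.88%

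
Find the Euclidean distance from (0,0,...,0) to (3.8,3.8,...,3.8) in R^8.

The space diagonal of an n-cube of side s is s√n. Here 3.8·√8 ≈ 10.748.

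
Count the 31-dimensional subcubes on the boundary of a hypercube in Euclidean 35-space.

Number of 31-faces = C(35,31) · 2^(35-31) = 52360 · 16 = 837760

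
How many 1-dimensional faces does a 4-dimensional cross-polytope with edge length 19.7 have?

An n-cross-polytope has 2^(k+1)·C(n,k+1) k-faces. Here 2^2·C(4,2) = 4·6 = 24.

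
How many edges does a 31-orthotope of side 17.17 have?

Each of the 2^31 = 2147483648 vertices has degree 31; total edges = 31·2^31/2 = 33285996544.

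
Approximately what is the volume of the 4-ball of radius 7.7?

V_4(7.7) = π^(4/2) · (7.7)^4 / Γ(4/2 + 1) ≈ 17347.3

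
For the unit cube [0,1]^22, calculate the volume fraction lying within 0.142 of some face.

The inner cube has side 1-2·0.142 = 0.716 and volume (0.716)^22 ≈ 0.0006428, so the shell holds 0.999357 of the volume.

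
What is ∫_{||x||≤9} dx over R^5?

V = 157464·π^2/5 ≈ 310821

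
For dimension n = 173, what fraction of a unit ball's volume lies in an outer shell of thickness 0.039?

1 - (1-0.039)^173 ≈ 0.998974 ≈ 99.90%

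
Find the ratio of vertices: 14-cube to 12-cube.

The 14-cube has 2^14 = 16384 vertices. The 12-cube has 2^12 = 4096 vertices. Ratio: 16384/4096 = 4.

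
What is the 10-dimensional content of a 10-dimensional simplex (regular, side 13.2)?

For a regular n-simplex with edge a, V = (a^n / n!)·√((n+1)/2^n). With a=13.2, n=10: V ≈ 4586.94.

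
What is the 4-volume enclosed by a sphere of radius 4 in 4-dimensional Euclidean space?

The n-ball volume is π^(n/2)·r^n/Γ(n/2+1). With n=4, r=4: V = 128·π^2 ≈ 1263.31.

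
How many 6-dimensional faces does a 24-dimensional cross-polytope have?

Number of 6-faces = 2^(6+1) · C(24,6+1) = 128 · 346104 = 44301312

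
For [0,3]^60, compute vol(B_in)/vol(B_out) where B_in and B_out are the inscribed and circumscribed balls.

The radii are 3/2 and 3√60/2, so the volume ratio is (1/√60)^60 = 60^{-60/2} ≈ 4.52337e-54.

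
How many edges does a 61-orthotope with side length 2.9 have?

An n-cube has n·2^(n-1) edges. With n = 61: 61·1152921504606846976 = 70328211781017665536.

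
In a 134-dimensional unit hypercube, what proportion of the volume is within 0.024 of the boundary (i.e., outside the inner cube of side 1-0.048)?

Shell fraction = 1 - (1-0.048)^134 ≈ 0.998628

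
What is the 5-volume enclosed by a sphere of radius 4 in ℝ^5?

Volume = π^{5/2}·(4)^5/Γ(7/2) = 8192·π^2/15 ≈ 5390.12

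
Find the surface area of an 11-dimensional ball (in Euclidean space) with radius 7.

|∂B_11(7)| = 2582630848·π^5/135 ≈ 5.85434e+09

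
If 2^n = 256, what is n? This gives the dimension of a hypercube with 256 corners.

2^n = 256 ⇒ n = log_2(256) = 8.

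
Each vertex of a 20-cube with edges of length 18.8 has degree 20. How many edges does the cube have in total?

Number of 1-faces = C(20,1)·2^(20-1) = 20·524288 = 10485760.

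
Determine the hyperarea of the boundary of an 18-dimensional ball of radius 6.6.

S_18(6.6) = 2·π^(18/2)·(6.6)^17 / Γ(18/2) ≈ 1.26504e+14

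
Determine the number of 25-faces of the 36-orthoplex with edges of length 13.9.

Number of 25-faces = 2^(25+1) · C(36,25+1) = 67108864 · 254186856 = 17058191149891584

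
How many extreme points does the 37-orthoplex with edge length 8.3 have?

Number of vertices = 2n = 74.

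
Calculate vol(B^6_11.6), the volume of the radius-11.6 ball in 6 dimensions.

V_6(11.6) = π^(6/2) · (11.6)^6 / Γ(6/2 + 1) ≈ 1.25906e+07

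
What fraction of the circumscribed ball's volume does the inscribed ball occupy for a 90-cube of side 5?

V_in/V_out = n^(-n/2) = 90^(-90/2) ≈ 1.14574e-88.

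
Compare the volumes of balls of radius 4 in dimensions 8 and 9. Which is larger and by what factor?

V_8(4) ≈ 265992, V_9(4) ≈ 864684. The 9-ball is larger by a factor of 3.251.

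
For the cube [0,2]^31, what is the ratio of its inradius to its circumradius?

For an n-cube of any side s, the inradius is s/2 and the circumradius is s√n/2, so the ratio is 1/√31 ≈ 0.179605.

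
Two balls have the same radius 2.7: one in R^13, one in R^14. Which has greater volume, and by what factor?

V_13(2.7) ≈ 369037, V_14(2.7) ≈ 655709. The 14-ball is larger by a factor of 1.777.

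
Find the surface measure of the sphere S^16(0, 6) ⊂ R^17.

|∂B_17(6)| = 17832200896512·π^8/25025 ≈ 6.76129e+12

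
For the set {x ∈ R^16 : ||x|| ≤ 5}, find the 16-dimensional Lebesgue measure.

V = 30517578125·π^8/8064 ≈ 3.59086e+10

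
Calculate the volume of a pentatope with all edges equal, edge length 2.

V = (2^4 / 4!) · √((4+1) / 2^4) ≈ 0.372678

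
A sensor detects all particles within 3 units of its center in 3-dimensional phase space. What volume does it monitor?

Volume = π^{3/2}·(3)^3/Γ(5/2) = 36·π ≈ 113.097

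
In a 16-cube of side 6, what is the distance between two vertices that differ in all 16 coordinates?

Diagonal = √16 · 6 = 24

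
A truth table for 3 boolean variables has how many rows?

Number of vertices = 2^3 = 8.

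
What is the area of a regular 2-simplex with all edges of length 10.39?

Area = (√3/4) · 10.39² = 46.7446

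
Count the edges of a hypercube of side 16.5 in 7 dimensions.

The 7-cube has n·2^(n-1) = 7·2^6 = 7·64 = 448 edges.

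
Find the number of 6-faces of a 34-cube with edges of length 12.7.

An n-cube has C(n,k)·2^(n-k) k-faces. Here C(34,6)·2^28 = 1344904·268435456 = 361019918516224.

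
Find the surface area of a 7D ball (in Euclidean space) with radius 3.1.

The surface area of an n-ball is 2π^(n/2) r^(n-1) / Γ(n/2). For n=7, r=3.1: 29352.7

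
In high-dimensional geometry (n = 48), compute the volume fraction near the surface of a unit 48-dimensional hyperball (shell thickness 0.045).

1 - (1-0.045)^48 ≈ 0.890311 ≈ 89.03%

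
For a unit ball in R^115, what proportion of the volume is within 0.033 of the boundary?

1 - (1-0.033)^115 ≈ 0.978912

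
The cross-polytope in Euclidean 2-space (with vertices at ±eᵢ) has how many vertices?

The vertices are ±e_1, ..., ±e_2, so there are 2·2 = 4.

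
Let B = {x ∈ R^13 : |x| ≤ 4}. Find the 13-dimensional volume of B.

Volume = π^{13/2}·(4)^13/Γ(15/2) = 8589934592·π^6/135135 ≈ 6.11113e+07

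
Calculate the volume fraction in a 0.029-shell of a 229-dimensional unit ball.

Shell fraction = 1 - (1-0.029)^229 ≈ 0.998816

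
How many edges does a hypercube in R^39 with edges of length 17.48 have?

The 39-cube has n·2^(n-1) = 39·2^38 = 39·274877906944 = 10720238370816 edges.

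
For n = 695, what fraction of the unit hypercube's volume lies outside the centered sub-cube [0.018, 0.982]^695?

Shell fraction = 1 - (1-0.036)^695 ≈ 1 - 8.581e-12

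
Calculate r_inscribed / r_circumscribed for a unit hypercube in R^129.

Ratio = (s/2)/(s√129/2) = 129^(-1/2) ≈ 0.0880451.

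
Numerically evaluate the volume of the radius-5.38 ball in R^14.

V_14(5.38) = π^(14/2) · (5.38)^14 / Γ(14/2 + 1) ≈ 1.01993e+10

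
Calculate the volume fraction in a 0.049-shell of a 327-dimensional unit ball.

V(inner)/V(outer) = ((1-0.049)/1)^327 ≈ 7.329e-08, so the shell fraction is 0.9999999267.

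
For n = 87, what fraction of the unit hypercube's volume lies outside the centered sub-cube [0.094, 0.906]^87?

Shell fraction = 1 - (1-0.188)^87 ≈ 0.9999999865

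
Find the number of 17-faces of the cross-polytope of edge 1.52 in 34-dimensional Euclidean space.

An n-cross-polytope has 2^(k+1)·C(n,k+1) k-faces. Here 2^18·C(34,18) = 262144·2203961430 = 577755265105920.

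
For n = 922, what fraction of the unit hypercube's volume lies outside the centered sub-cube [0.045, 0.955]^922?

Shell fraction = 1 - (1-0.09)^922 ≈ 1 - 1.723e-38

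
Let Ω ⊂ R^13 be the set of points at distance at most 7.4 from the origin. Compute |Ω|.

The n-ball volume is π^(n/2)·r^n/Γ(n/2+1). With n=13, r=7.4: V ≈ 1.81699e+11.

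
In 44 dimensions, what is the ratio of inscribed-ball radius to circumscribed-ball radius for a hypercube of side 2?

Ratio = (s/2)/(s√44/2) = 44^(-1/2) ≈ 0.150756.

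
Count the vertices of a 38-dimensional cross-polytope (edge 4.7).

Number of vertices = 2n = 76.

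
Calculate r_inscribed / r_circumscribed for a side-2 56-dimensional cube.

r_in = 2/2 (half the side); r_out = 2√56/2 (half the diagonal). Ratio = 1/√56 ≈ 0.133631.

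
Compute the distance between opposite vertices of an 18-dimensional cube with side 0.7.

The space diagonal of an n-cube of side s is s√n. Here 0.7·√18 ≈ 2.96985.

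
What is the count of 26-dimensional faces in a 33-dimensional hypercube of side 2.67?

Choose 26 of 33 axes to span the face (C(33,26) = 4272048 ways), then fix each of the remaining 7 coordinates at one of its two extreme values (2^7 = 128 ways): 4272048·128 = 546822144.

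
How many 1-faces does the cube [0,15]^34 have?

The 34-cube has n·2^(n-1) = 34·2^33 = 34·8589934592 = 292057776128 edges.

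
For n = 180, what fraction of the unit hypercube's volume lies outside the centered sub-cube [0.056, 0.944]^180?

The inner cube has side 1-2·0.056 = 0.888 and volume (0.888)^180 ≈ 5.18e-10, so the shell holds 0.9999999995 of the volume.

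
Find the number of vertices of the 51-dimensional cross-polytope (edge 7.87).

The vertices are ±e_1, ..., ±e_51, so there are 2·51 = 102.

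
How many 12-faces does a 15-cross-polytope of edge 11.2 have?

f_12(15-orthoplex) = 2^13 · (15 choose 13) = 860160.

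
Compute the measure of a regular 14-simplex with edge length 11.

For a regular n-simplex with edge a, V = (a^n / n!)·√((n+1)/2^n). With a=11, n=14: V ≈ 131.803.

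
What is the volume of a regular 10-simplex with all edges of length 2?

V_10 = √(11) · 2^10 / (10! · 2^(10/2)) ≈ 2.92471e-05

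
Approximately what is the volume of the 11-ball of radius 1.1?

The n-ball volume is π^(n/2)·r^n/Γ(n/2+1). With n=11, r=1.1: V ≈ 5.37557.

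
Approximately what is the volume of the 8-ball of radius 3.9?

Volume = π^{8/2}·(3.9)^8/Γ(5) ≈ 217223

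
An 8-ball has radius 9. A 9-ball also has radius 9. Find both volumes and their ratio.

V_8(9) ≈ 1.74714e+08. V_9(9) ≈ 1.27791e+09. Ratio V_8/V_9 ≈ 0.1367.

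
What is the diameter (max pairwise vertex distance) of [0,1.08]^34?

Diagonal = √34 · 1.08 ≈ 6.29743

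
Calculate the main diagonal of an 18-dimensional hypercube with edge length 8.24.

Diagonal = √18 · 8.24 ≈ 34.9594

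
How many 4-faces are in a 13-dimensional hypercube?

Number of 4-faces = C(13,4) · 2^(13-4) = 715 · 512 = 366080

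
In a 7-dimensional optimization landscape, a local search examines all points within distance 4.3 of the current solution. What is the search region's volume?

V_7(4.3) = π^(7/2) · (4.3)^7 / Γ(7/2 + 1) ≈ 128428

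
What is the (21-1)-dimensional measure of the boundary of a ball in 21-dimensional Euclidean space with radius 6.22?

|∂B_21(6.22)| ≈ 2.20077e+15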